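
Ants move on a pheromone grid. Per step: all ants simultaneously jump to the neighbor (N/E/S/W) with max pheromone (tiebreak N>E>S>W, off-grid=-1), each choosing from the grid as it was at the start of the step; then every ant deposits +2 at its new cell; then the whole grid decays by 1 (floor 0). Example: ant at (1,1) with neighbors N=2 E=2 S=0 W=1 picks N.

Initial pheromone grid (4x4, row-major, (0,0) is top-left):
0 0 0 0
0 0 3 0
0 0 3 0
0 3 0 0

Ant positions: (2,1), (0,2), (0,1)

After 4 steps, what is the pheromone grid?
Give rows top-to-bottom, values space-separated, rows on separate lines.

After step 1: ants at (2,2),(1,2),(0,2)
  0 0 1 0
  0 0 4 0
  0 0 4 0
  0 2 0 0
After step 2: ants at (1,2),(2,2),(1,2)
  0 0 0 0
  0 0 7 0
  0 0 5 0
  0 1 0 0
After step 3: ants at (2,2),(1,2),(2,2)
  0 0 0 0
  0 0 8 0
  0 0 8 0
  0 0 0 0
After step 4: ants at (1,2),(2,2),(1,2)
  0 0 0 0
  0 0 11 0
  0 0 9 0
  0 0 0 0

0 0 0 0
0 0 11 0
0 0 9 0
0 0 0 0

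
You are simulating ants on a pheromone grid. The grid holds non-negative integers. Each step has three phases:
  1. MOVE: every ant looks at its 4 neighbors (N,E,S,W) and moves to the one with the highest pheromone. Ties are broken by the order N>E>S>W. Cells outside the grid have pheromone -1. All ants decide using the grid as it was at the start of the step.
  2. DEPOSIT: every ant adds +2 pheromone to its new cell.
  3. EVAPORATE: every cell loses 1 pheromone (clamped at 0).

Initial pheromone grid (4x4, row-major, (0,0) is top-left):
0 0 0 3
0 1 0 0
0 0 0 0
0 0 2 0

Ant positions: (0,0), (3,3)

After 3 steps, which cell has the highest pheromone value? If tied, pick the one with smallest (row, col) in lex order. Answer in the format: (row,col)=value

Answer: (3,2)=3

Derivation:
Step 1: ant0:(0,0)->E->(0,1) | ant1:(3,3)->W->(3,2)
  grid max=3 at (3,2)
Step 2: ant0:(0,1)->E->(0,2) | ant1:(3,2)->N->(2,2)
  grid max=2 at (3,2)
Step 3: ant0:(0,2)->E->(0,3) | ant1:(2,2)->S->(3,2)
  grid max=3 at (3,2)
Final grid:
  0 0 0 2
  0 0 0 0
  0 0 0 0
  0 0 3 0
Max pheromone 3 at (3,2)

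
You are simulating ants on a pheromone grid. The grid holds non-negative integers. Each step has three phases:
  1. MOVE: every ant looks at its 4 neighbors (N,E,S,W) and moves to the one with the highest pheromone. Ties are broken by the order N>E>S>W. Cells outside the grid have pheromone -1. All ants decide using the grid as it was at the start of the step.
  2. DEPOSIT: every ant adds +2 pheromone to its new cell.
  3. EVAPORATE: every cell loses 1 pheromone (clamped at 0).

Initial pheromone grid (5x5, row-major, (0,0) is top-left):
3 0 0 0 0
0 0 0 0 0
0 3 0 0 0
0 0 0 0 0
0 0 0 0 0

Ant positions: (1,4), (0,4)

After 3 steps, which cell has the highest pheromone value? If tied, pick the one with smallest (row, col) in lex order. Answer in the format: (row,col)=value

Step 1: ant0:(1,4)->N->(0,4) | ant1:(0,4)->S->(1,4)
  grid max=2 at (0,0)
Step 2: ant0:(0,4)->S->(1,4) | ant1:(1,4)->N->(0,4)
  grid max=2 at (0,4)
Step 3: ant0:(1,4)->N->(0,4) | ant1:(0,4)->S->(1,4)
  grid max=3 at (0,4)
Final grid:
  0 0 0 0 3
  0 0 0 0 3
  0 0 0 0 0
  0 0 0 0 0
  0 0 0 0 0
Max pheromone 3 at (0,4)

Answer: (0,4)=3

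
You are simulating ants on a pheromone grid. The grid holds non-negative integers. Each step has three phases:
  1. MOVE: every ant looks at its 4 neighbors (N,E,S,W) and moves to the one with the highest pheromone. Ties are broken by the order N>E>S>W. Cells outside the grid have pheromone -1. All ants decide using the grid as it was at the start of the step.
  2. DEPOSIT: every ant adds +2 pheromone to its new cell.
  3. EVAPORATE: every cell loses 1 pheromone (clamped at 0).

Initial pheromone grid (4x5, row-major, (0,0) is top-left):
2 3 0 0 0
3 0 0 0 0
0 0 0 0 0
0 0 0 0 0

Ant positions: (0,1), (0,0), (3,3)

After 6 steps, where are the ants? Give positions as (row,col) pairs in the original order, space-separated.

Step 1: ant0:(0,1)->W->(0,0) | ant1:(0,0)->E->(0,1) | ant2:(3,3)->N->(2,3)
  grid max=4 at (0,1)
Step 2: ant0:(0,0)->E->(0,1) | ant1:(0,1)->W->(0,0) | ant2:(2,3)->N->(1,3)
  grid max=5 at (0,1)
Step 3: ant0:(0,1)->W->(0,0) | ant1:(0,0)->E->(0,1) | ant2:(1,3)->N->(0,3)
  grid max=6 at (0,1)
Step 4: ant0:(0,0)->E->(0,1) | ant1:(0,1)->W->(0,0) | ant2:(0,3)->E->(0,4)
  grid max=7 at (0,1)
Step 5: ant0:(0,1)->W->(0,0) | ant1:(0,0)->E->(0,1) | ant2:(0,4)->S->(1,4)
  grid max=8 at (0,1)
Step 6: ant0:(0,0)->E->(0,1) | ant1:(0,1)->W->(0,0) | ant2:(1,4)->N->(0,4)
  grid max=9 at (0,1)

(0,1) (0,0) (0,4)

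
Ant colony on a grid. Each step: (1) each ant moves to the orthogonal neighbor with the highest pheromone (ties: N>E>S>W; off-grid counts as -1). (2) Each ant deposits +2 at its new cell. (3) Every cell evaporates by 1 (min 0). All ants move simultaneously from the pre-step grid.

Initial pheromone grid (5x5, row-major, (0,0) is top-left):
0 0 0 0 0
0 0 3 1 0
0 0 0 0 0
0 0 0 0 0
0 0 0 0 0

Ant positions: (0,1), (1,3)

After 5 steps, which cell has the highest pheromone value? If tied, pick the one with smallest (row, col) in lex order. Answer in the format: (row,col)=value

Answer: (1,2)=8

Derivation:
Step 1: ant0:(0,1)->E->(0,2) | ant1:(1,3)->W->(1,2)
  grid max=4 at (1,2)
Step 2: ant0:(0,2)->S->(1,2) | ant1:(1,2)->N->(0,2)
  grid max=5 at (1,2)
Step 3: ant0:(1,2)->N->(0,2) | ant1:(0,2)->S->(1,2)
  grid max=6 at (1,2)
Step 4: ant0:(0,2)->S->(1,2) | ant1:(1,2)->N->(0,2)
  grid max=7 at (1,2)
Step 5: ant0:(1,2)->N->(0,2) | ant1:(0,2)->S->(1,2)
  grid max=8 at (1,2)
Final grid:
  0 0 5 0 0
  0 0 8 0 0
  0 0 0 0 0
  0 0 0 0 0
  0 0 0 0 0
Max pheromone 8 at (1,2)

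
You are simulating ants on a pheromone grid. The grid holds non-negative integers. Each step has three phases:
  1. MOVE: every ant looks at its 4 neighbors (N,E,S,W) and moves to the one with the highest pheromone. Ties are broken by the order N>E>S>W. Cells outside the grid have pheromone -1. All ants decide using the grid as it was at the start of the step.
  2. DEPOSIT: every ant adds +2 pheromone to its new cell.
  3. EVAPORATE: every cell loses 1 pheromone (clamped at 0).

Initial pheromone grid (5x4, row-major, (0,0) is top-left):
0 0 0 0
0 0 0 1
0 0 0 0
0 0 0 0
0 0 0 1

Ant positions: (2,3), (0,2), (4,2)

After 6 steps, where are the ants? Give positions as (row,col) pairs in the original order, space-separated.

Step 1: ant0:(2,3)->N->(1,3) | ant1:(0,2)->E->(0,3) | ant2:(4,2)->E->(4,3)
  grid max=2 at (1,3)
Step 2: ant0:(1,3)->N->(0,3) | ant1:(0,3)->S->(1,3) | ant2:(4,3)->N->(3,3)
  grid max=3 at (1,3)
Step 3: ant0:(0,3)->S->(1,3) | ant1:(1,3)->N->(0,3) | ant2:(3,3)->S->(4,3)
  grid max=4 at (1,3)
Step 4: ant0:(1,3)->N->(0,3) | ant1:(0,3)->S->(1,3) | ant2:(4,3)->N->(3,3)
  grid max=5 at (1,3)
Step 5: ant0:(0,3)->S->(1,3) | ant1:(1,3)->N->(0,3) | ant2:(3,3)->S->(4,3)
  grid max=6 at (1,3)
Step 6: ant0:(1,3)->N->(0,3) | ant1:(0,3)->S->(1,3) | ant2:(4,3)->N->(3,3)
  grid max=7 at (1,3)

(0,3) (1,3) (3,3)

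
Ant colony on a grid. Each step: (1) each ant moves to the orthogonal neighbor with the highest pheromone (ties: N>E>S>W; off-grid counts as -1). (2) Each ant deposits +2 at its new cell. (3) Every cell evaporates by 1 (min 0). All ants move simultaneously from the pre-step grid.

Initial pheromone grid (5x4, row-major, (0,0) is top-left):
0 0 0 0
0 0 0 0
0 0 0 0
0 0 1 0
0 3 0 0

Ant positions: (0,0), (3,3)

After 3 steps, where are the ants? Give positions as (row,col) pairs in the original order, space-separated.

Step 1: ant0:(0,0)->E->(0,1) | ant1:(3,3)->W->(3,2)
  grid max=2 at (3,2)
Step 2: ant0:(0,1)->E->(0,2) | ant1:(3,2)->N->(2,2)
  grid max=1 at (0,2)
Step 3: ant0:(0,2)->E->(0,3) | ant1:(2,2)->S->(3,2)
  grid max=2 at (3,2)

(0,3) (3,2)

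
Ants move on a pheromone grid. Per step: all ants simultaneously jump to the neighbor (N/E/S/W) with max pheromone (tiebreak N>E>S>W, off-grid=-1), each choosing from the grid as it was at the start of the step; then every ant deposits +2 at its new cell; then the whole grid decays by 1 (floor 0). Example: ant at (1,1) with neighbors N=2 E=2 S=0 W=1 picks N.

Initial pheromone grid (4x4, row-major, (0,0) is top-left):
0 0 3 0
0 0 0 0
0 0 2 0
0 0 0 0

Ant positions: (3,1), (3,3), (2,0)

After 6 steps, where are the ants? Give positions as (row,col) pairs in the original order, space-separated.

Step 1: ant0:(3,1)->N->(2,1) | ant1:(3,3)->N->(2,3) | ant2:(2,0)->N->(1,0)
  grid max=2 at (0,2)
Step 2: ant0:(2,1)->E->(2,2) | ant1:(2,3)->W->(2,2) | ant2:(1,0)->N->(0,0)
  grid max=4 at (2,2)
Step 3: ant0:(2,2)->N->(1,2) | ant1:(2,2)->N->(1,2) | ant2:(0,0)->E->(0,1)
  grid max=3 at (1,2)
Step 4: ant0:(1,2)->S->(2,2) | ant1:(1,2)->S->(2,2) | ant2:(0,1)->E->(0,2)
  grid max=6 at (2,2)
Step 5: ant0:(2,2)->N->(1,2) | ant1:(2,2)->N->(1,2) | ant2:(0,2)->S->(1,2)
  grid max=7 at (1,2)
Step 6: ant0:(1,2)->S->(2,2) | ant1:(1,2)->S->(2,2) | ant2:(1,2)->S->(2,2)
  grid max=10 at (2,2)

(2,2) (2,2) (2,2)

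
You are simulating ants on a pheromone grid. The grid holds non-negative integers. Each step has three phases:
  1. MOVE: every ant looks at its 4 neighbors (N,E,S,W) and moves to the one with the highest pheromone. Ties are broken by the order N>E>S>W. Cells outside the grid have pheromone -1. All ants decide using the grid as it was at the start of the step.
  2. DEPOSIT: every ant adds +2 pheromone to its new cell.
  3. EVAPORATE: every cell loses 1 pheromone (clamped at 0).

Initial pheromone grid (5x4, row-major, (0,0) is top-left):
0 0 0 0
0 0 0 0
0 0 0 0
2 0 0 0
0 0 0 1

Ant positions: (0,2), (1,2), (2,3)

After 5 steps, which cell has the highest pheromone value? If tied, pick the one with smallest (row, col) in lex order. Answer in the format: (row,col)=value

Answer: (0,3)=9

Derivation:
Step 1: ant0:(0,2)->E->(0,3) | ant1:(1,2)->N->(0,2) | ant2:(2,3)->N->(1,3)
  grid max=1 at (0,2)
Step 2: ant0:(0,3)->S->(1,3) | ant1:(0,2)->E->(0,3) | ant2:(1,3)->N->(0,3)
  grid max=4 at (0,3)
Step 3: ant0:(1,3)->N->(0,3) | ant1:(0,3)->S->(1,3) | ant2:(0,3)->S->(1,3)
  grid max=5 at (0,3)
Step 4: ant0:(0,3)->S->(1,3) | ant1:(1,3)->N->(0,3) | ant2:(1,3)->N->(0,3)
  grid max=8 at (0,3)
Step 5: ant0:(1,3)->N->(0,3) | ant1:(0,3)->S->(1,3) | ant2:(0,3)->S->(1,3)
  grid max=9 at (0,3)
Final grid:
  0 0 0 9
  0 0 0 9
  0 0 0 0
  0 0 0 0
  0 0 0 0
Max pheromone 9 at (0,3)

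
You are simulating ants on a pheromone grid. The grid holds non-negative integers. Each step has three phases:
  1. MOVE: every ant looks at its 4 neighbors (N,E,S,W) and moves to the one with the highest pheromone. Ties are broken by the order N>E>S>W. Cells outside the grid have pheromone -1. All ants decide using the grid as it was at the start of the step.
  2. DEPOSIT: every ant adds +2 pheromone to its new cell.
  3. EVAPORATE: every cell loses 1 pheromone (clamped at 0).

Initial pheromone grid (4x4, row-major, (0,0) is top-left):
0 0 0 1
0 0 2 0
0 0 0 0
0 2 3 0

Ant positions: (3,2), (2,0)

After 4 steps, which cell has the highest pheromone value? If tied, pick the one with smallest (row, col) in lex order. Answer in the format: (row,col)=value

Answer: (3,2)=3

Derivation:
Step 1: ant0:(3,2)->W->(3,1) | ant1:(2,0)->N->(1,0)
  grid max=3 at (3,1)
Step 2: ant0:(3,1)->E->(3,2) | ant1:(1,0)->N->(0,0)
  grid max=3 at (3,2)
Step 3: ant0:(3,2)->W->(3,1) | ant1:(0,0)->E->(0,1)
  grid max=3 at (3,1)
Step 4: ant0:(3,1)->E->(3,2) | ant1:(0,1)->E->(0,2)
  grid max=3 at (3,2)
Final grid:
  0 0 1 0
  0 0 0 0
  0 0 0 0
  0 2 3 0
Max pheromone 3 at (3,2)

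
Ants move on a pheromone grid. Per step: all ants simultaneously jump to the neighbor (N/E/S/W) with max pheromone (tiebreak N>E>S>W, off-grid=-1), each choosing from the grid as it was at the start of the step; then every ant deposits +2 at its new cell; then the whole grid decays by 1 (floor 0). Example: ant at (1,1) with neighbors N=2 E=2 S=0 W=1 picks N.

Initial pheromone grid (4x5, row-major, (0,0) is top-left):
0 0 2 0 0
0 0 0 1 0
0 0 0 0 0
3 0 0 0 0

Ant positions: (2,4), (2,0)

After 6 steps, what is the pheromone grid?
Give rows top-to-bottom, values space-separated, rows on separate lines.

After step 1: ants at (1,4),(3,0)
  0 0 1 0 0
  0 0 0 0 1
  0 0 0 0 0
  4 0 0 0 0
After step 2: ants at (0,4),(2,0)
  0 0 0 0 1
  0 0 0 0 0
  1 0 0 0 0
  3 0 0 0 0
After step 3: ants at (1,4),(3,0)
  0 0 0 0 0
  0 0 0 0 1
  0 0 0 0 0
  4 0 0 0 0
After step 4: ants at (0,4),(2,0)
  0 0 0 0 1
  0 0 0 0 0
  1 0 0 0 0
  3 0 0 0 0
After step 5: ants at (1,4),(3,0)
  0 0 0 0 0
  0 0 0 0 1
  0 0 0 0 0
  4 0 0 0 0
After step 6: ants at (0,4),(2,0)
  0 0 0 0 1
  0 0 0 0 0
  1 0 0 0 0
  3 0 0 0 0

0 0 0 0 1
0 0 0 0 0
1 0 0 0 0
3 0 0 0 0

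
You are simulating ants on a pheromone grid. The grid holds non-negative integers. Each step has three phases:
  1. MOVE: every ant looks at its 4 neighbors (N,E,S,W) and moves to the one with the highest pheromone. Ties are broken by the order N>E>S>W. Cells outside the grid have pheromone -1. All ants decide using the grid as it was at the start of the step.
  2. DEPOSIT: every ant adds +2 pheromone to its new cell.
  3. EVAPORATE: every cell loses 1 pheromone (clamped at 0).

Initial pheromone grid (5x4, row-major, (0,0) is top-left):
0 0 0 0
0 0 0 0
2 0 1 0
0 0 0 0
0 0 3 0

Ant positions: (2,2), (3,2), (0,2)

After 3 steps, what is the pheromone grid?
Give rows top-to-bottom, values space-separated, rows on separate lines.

After step 1: ants at (1,2),(4,2),(0,3)
  0 0 0 1
  0 0 1 0
  1 0 0 0
  0 0 0 0
  0 0 4 0
After step 2: ants at (0,2),(3,2),(1,3)
  0 0 1 0
  0 0 0 1
  0 0 0 0
  0 0 1 0
  0 0 3 0
After step 3: ants at (0,3),(4,2),(0,3)
  0 0 0 3
  0 0 0 0
  0 0 0 0
  0 0 0 0
  0 0 4 0

0 0 0 3
0 0 0 0
0 0 0 0
0 0 0 0
0 0 4 0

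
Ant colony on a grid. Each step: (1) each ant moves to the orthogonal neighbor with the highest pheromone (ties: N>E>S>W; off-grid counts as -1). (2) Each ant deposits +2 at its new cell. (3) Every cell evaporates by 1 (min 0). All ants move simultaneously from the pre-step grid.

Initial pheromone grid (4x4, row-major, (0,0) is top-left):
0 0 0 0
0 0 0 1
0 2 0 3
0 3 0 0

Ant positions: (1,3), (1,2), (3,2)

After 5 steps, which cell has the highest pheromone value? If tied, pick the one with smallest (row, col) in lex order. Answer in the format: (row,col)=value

Answer: (2,3)=8

Derivation:
Step 1: ant0:(1,3)->S->(2,3) | ant1:(1,2)->E->(1,3) | ant2:(3,2)->W->(3,1)
  grid max=4 at (2,3)
Step 2: ant0:(2,3)->N->(1,3) | ant1:(1,3)->S->(2,3) | ant2:(3,1)->N->(2,1)
  grid max=5 at (2,3)
Step 3: ant0:(1,3)->S->(2,3) | ant1:(2,3)->N->(1,3) | ant2:(2,1)->S->(3,1)
  grid max=6 at (2,3)
Step 4: ant0:(2,3)->N->(1,3) | ant1:(1,3)->S->(2,3) | ant2:(3,1)->N->(2,1)
  grid max=7 at (2,3)
Step 5: ant0:(1,3)->S->(2,3) | ant1:(2,3)->N->(1,3) | ant2:(2,1)->S->(3,1)
  grid max=8 at (2,3)
Final grid:
  0 0 0 0
  0 0 0 6
  0 1 0 8
  0 4 0 0
Max pheromone 8 at (2,3)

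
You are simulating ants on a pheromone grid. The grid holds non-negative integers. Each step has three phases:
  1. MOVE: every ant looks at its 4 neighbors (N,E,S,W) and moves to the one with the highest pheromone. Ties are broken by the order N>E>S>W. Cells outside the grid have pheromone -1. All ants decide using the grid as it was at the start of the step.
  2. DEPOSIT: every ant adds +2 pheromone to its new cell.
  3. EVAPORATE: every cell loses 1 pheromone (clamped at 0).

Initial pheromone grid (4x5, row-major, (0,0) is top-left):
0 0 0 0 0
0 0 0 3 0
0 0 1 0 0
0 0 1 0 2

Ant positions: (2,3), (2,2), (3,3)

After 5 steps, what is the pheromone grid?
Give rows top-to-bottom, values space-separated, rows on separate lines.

After step 1: ants at (1,3),(3,2),(3,4)
  0 0 0 0 0
  0 0 0 4 0
  0 0 0 0 0
  0 0 2 0 3
After step 2: ants at (0,3),(2,2),(2,4)
  0 0 0 1 0
  0 0 0 3 0
  0 0 1 0 1
  0 0 1 0 2
After step 3: ants at (1,3),(3,2),(3,4)
  0 0 0 0 0
  0 0 0 4 0
  0 0 0 0 0
  0 0 2 0 3
After step 4: ants at (0,3),(2,2),(2,4)
  0 0 0 1 0
  0 0 0 3 0
  0 0 1 0 1
  0 0 1 0 2
After step 5: ants at (1,3),(3,2),(3,4)
  0 0 0 0 0
  0 0 0 4 0
  0 0 0 0 0
  0 0 2 0 3

0 0 0 0 0
0 0 0 4 0
0 0 0 0 0
0 0 2 0 3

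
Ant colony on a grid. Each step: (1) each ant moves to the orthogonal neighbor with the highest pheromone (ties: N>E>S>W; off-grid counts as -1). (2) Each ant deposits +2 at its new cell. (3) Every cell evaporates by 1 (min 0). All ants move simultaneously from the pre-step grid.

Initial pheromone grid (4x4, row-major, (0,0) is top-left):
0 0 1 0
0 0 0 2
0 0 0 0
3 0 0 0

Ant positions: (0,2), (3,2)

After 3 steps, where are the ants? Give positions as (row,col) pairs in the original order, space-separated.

Step 1: ant0:(0,2)->E->(0,3) | ant1:(3,2)->N->(2,2)
  grid max=2 at (3,0)
Step 2: ant0:(0,3)->S->(1,3) | ant1:(2,2)->N->(1,2)
  grid max=2 at (1,3)
Step 3: ant0:(1,3)->W->(1,2) | ant1:(1,2)->E->(1,3)
  grid max=3 at (1,3)

(1,2) (1,3)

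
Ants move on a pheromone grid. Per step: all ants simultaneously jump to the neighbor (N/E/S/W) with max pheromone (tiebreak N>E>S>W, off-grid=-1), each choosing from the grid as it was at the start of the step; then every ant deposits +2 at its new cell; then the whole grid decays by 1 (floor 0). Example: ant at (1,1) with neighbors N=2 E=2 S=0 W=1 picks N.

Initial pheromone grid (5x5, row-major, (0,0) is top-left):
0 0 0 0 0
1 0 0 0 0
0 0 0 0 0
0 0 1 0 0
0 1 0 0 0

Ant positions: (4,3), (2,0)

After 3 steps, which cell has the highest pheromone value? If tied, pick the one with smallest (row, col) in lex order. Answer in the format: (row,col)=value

Step 1: ant0:(4,3)->N->(3,3) | ant1:(2,0)->N->(1,0)
  grid max=2 at (1,0)
Step 2: ant0:(3,3)->N->(2,3) | ant1:(1,0)->N->(0,0)
  grid max=1 at (0,0)
Step 3: ant0:(2,3)->N->(1,3) | ant1:(0,0)->S->(1,0)
  grid max=2 at (1,0)
Final grid:
  0 0 0 0 0
  2 0 0 1 0
  0 0 0 0 0
  0 0 0 0 0
  0 0 0 0 0
Max pheromone 2 at (1,0)

Answer: (1,0)=2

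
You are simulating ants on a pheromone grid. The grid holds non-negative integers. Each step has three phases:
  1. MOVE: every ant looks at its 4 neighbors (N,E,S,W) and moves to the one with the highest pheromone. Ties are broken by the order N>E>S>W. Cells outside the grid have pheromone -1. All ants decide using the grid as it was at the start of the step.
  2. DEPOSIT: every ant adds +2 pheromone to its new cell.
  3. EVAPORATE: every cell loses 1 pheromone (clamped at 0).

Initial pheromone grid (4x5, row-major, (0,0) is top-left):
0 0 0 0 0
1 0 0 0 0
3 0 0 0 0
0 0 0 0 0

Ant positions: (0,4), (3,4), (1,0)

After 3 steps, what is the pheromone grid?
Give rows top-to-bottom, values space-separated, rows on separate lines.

After step 1: ants at (1,4),(2,4),(2,0)
  0 0 0 0 0
  0 0 0 0 1
  4 0 0 0 1
  0 0 0 0 0
After step 2: ants at (2,4),(1,4),(1,0)
  0 0 0 0 0
  1 0 0 0 2
  3 0 0 0 2
  0 0 0 0 0
After step 3: ants at (1,4),(2,4),(2,0)
  0 0 0 0 0
  0 0 0 0 3
  4 0 0 0 3
  0 0 0 0 0

0 0 0 0 0
0 0 0 0 3
4 0 0 0 3
0 0 0 0 0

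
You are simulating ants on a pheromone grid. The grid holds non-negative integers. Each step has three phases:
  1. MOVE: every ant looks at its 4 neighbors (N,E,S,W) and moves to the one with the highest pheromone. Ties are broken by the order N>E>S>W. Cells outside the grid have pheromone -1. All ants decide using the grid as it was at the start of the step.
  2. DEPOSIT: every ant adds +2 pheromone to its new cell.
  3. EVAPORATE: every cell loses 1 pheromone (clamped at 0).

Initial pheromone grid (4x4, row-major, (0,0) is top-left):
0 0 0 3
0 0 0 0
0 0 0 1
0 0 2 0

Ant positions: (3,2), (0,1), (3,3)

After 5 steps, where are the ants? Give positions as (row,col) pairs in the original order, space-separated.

Step 1: ant0:(3,2)->N->(2,2) | ant1:(0,1)->E->(0,2) | ant2:(3,3)->W->(3,2)
  grid max=3 at (3,2)
Step 2: ant0:(2,2)->S->(3,2) | ant1:(0,2)->E->(0,3) | ant2:(3,2)->N->(2,2)
  grid max=4 at (3,2)
Step 3: ant0:(3,2)->N->(2,2) | ant1:(0,3)->S->(1,3) | ant2:(2,2)->S->(3,2)
  grid max=5 at (3,2)
Step 4: ant0:(2,2)->S->(3,2) | ant1:(1,3)->N->(0,3) | ant2:(3,2)->N->(2,2)
  grid max=6 at (3,2)
Step 5: ant0:(3,2)->N->(2,2) | ant1:(0,3)->S->(1,3) | ant2:(2,2)->S->(3,2)
  grid max=7 at (3,2)

(2,2) (1,3) (3,2)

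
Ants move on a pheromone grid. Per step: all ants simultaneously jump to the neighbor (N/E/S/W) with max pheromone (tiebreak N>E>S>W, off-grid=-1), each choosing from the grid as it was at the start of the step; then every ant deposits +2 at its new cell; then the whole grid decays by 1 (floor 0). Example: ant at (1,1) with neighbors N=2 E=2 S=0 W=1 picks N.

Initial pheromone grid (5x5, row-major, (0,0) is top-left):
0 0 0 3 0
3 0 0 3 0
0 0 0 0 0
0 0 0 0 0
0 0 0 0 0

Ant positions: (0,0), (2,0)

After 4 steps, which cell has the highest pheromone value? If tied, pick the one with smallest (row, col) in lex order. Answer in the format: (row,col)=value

Answer: (1,0)=7

Derivation:
Step 1: ant0:(0,0)->S->(1,0) | ant1:(2,0)->N->(1,0)
  grid max=6 at (1,0)
Step 2: ant0:(1,0)->N->(0,0) | ant1:(1,0)->N->(0,0)
  grid max=5 at (1,0)
Step 3: ant0:(0,0)->S->(1,0) | ant1:(0,0)->S->(1,0)
  grid max=8 at (1,0)
Step 4: ant0:(1,0)->N->(0,0) | ant1:(1,0)->N->(0,0)
  grid max=7 at (1,0)
Final grid:
  5 0 0 0 0
  7 0 0 0 0
  0 0 0 0 0
  0 0 0 0 0
  0 0 0 0 0
Max pheromone 7 at (1,0)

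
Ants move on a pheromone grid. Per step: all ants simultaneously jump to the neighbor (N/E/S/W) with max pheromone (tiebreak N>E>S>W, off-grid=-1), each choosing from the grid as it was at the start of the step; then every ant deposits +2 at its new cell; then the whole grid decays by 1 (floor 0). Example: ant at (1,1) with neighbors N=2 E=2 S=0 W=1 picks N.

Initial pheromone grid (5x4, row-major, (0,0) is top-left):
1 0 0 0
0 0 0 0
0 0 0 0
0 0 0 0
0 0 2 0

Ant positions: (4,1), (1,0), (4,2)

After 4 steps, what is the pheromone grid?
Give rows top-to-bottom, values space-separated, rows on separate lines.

After step 1: ants at (4,2),(0,0),(3,2)
  2 0 0 0
  0 0 0 0
  0 0 0 0
  0 0 1 0
  0 0 3 0
After step 2: ants at (3,2),(0,1),(4,2)
  1 1 0 0
  0 0 0 0
  0 0 0 0
  0 0 2 0
  0 0 4 0
After step 3: ants at (4,2),(0,0),(3,2)
  2 0 0 0
  0 0 0 0
  0 0 0 0
  0 0 3 0
  0 0 5 0
After step 4: ants at (3,2),(0,1),(4,2)
  1 1 0 0
  0 0 0 0
  0 0 0 0
  0 0 4 0
  0 0 6 0

1 1 0 0
0 0 0 0
0 0 0 0
0 0 4 0
0 0 6 0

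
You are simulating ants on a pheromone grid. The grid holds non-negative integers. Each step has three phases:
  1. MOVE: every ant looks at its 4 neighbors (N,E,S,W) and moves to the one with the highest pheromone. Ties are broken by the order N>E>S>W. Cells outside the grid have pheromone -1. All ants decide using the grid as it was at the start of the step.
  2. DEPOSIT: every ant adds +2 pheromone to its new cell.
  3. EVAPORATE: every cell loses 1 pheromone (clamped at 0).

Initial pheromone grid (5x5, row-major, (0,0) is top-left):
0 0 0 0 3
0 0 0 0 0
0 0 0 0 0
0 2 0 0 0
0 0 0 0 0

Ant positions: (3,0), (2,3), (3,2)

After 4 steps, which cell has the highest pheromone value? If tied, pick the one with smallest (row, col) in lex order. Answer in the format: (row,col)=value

Answer: (3,1)=6

Derivation:
Step 1: ant0:(3,0)->E->(3,1) | ant1:(2,3)->N->(1,3) | ant2:(3,2)->W->(3,1)
  grid max=5 at (3,1)
Step 2: ant0:(3,1)->N->(2,1) | ant1:(1,3)->N->(0,3) | ant2:(3,1)->N->(2,1)
  grid max=4 at (3,1)
Step 3: ant0:(2,1)->S->(3,1) | ant1:(0,3)->E->(0,4) | ant2:(2,1)->S->(3,1)
  grid max=7 at (3,1)
Step 4: ant0:(3,1)->N->(2,1) | ant1:(0,4)->S->(1,4) | ant2:(3,1)->N->(2,1)
  grid max=6 at (3,1)
Final grid:
  0 0 0 0 1
  0 0 0 0 1
  0 5 0 0 0
  0 6 0 0 0
  0 0 0 0 0
Max pheromone 6 at (3,1)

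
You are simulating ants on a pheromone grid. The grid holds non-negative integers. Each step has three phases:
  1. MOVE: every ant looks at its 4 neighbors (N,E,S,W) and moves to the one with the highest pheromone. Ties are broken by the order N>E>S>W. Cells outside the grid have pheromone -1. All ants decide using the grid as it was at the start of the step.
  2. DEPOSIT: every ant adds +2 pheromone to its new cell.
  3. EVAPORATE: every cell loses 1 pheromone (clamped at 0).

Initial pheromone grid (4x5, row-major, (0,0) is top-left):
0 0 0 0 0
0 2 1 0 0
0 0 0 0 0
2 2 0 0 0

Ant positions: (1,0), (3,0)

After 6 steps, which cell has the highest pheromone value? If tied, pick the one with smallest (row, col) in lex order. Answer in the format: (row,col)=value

Step 1: ant0:(1,0)->E->(1,1) | ant1:(3,0)->E->(3,1)
  grid max=3 at (1,1)
Step 2: ant0:(1,1)->N->(0,1) | ant1:(3,1)->W->(3,0)
  grid max=2 at (1,1)
Step 3: ant0:(0,1)->S->(1,1) | ant1:(3,0)->E->(3,1)
  grid max=3 at (1,1)
Step 4: ant0:(1,1)->N->(0,1) | ant1:(3,1)->W->(3,0)
  grid max=2 at (1,1)
Step 5: ant0:(0,1)->S->(1,1) | ant1:(3,0)->E->(3,1)
  grid max=3 at (1,1)
Step 6: ant0:(1,1)->N->(0,1) | ant1:(3,1)->W->(3,0)
  grid max=2 at (1,1)
Final grid:
  0 1 0 0 0
  0 2 0 0 0
  0 0 0 0 0
  2 2 0 0 0
Max pheromone 2 at (1,1)

Answer: (1,1)=2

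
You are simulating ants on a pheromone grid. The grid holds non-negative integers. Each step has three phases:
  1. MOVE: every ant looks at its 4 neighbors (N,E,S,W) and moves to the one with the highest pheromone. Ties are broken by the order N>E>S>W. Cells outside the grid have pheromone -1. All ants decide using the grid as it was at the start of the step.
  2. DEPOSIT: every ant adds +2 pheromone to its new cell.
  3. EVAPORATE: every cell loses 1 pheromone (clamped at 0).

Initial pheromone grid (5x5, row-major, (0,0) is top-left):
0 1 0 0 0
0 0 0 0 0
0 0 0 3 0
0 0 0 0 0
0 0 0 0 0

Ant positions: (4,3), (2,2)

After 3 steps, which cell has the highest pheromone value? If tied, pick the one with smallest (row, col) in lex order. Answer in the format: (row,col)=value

Answer: (2,3)=6

Derivation:
Step 1: ant0:(4,3)->N->(3,3) | ant1:(2,2)->E->(2,3)
  grid max=4 at (2,3)
Step 2: ant0:(3,3)->N->(2,3) | ant1:(2,3)->S->(3,3)
  grid max=5 at (2,3)
Step 3: ant0:(2,3)->S->(3,3) | ant1:(3,3)->N->(2,3)
  grid max=6 at (2,3)
Final grid:
  0 0 0 0 0
  0 0 0 0 0
  0 0 0 6 0
  0 0 0 3 0
  0 0 0 0 0
Max pheromone 6 at (2,3)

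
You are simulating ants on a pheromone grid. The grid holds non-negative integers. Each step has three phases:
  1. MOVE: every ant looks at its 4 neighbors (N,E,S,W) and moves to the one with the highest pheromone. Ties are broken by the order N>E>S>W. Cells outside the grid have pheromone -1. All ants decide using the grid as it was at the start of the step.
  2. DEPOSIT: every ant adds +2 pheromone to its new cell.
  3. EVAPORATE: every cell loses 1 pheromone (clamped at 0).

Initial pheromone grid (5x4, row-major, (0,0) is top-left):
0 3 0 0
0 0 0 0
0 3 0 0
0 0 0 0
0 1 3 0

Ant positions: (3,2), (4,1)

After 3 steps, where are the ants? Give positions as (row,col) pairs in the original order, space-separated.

Step 1: ant0:(3,2)->S->(4,2) | ant1:(4,1)->E->(4,2)
  grid max=6 at (4,2)
Step 2: ant0:(4,2)->N->(3,2) | ant1:(4,2)->N->(3,2)
  grid max=5 at (4,2)
Step 3: ant0:(3,2)->S->(4,2) | ant1:(3,2)->S->(4,2)
  grid max=8 at (4,2)

(4,2) (4,2)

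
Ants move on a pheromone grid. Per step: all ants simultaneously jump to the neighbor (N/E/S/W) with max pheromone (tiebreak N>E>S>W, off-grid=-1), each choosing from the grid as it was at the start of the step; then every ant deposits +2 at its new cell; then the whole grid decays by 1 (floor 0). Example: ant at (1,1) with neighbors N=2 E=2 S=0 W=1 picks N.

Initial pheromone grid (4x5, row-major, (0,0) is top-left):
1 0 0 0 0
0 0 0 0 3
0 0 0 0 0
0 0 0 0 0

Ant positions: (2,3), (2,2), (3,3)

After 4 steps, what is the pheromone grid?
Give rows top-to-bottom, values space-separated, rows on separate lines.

After step 1: ants at (1,3),(1,2),(2,3)
  0 0 0 0 0
  0 0 1 1 2
  0 0 0 1 0
  0 0 0 0 0
After step 2: ants at (1,4),(1,3),(1,3)
  0 0 0 0 0
  0 0 0 4 3
  0 0 0 0 0
  0 0 0 0 0
After step 3: ants at (1,3),(1,4),(1,4)
  0 0 0 0 0
  0 0 0 5 6
  0 0 0 0 0
  0 0 0 0 0
After step 4: ants at (1,4),(1,3),(1,3)
  0 0 0 0 0
  0 0 0 8 7
  0 0 0 0 0
  0 0 0 0 0

0 0 0 0 0
0 0 0 8 7
0 0 0 0 0
0 0 0 0 0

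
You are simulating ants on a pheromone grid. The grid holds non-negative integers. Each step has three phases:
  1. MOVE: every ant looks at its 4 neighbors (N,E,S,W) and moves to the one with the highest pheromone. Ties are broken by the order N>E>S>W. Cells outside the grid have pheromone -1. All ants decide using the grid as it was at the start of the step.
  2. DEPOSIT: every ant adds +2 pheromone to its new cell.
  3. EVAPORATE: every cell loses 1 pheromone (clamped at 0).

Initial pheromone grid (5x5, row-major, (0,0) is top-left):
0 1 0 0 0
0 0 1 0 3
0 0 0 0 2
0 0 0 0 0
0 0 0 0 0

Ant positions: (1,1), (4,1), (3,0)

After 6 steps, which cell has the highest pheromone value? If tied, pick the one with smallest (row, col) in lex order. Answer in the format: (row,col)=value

Step 1: ant0:(1,1)->N->(0,1) | ant1:(4,1)->N->(3,1) | ant2:(3,0)->N->(2,0)
  grid max=2 at (0,1)
Step 2: ant0:(0,1)->E->(0,2) | ant1:(3,1)->N->(2,1) | ant2:(2,0)->N->(1,0)
  grid max=1 at (0,1)
Step 3: ant0:(0,2)->W->(0,1) | ant1:(2,1)->N->(1,1) | ant2:(1,0)->N->(0,0)
  grid max=2 at (0,1)
Step 4: ant0:(0,1)->S->(1,1) | ant1:(1,1)->N->(0,1) | ant2:(0,0)->E->(0,1)
  grid max=5 at (0,1)
Step 5: ant0:(1,1)->N->(0,1) | ant1:(0,1)->S->(1,1) | ant2:(0,1)->S->(1,1)
  grid max=6 at (0,1)
Step 6: ant0:(0,1)->S->(1,1) | ant1:(1,1)->N->(0,1) | ant2:(1,1)->N->(0,1)
  grid max=9 at (0,1)
Final grid:
  0 9 0 0 0
  0 6 0 0 0
  0 0 0 0 0
  0 0 0 0 0
  0 0 0 0 0
Max pheromone 9 at (0,1)

Answer: (0,1)=9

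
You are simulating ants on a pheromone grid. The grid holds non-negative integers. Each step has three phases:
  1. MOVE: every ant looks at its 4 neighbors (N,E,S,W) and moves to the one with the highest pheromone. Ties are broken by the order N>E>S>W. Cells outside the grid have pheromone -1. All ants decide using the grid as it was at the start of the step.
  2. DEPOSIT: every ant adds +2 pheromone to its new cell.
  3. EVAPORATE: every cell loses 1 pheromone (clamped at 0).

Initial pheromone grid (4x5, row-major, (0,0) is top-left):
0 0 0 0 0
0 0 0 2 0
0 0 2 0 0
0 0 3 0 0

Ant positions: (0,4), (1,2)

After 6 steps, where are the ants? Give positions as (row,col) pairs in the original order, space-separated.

Step 1: ant0:(0,4)->S->(1,4) | ant1:(1,2)->E->(1,3)
  grid max=3 at (1,3)
Step 2: ant0:(1,4)->W->(1,3) | ant1:(1,3)->E->(1,4)
  grid max=4 at (1,3)
Step 3: ant0:(1,3)->E->(1,4) | ant1:(1,4)->W->(1,3)
  grid max=5 at (1,3)
Step 4: ant0:(1,4)->W->(1,3) | ant1:(1,3)->E->(1,4)
  grid max=6 at (1,3)
Step 5: ant0:(1,3)->E->(1,4) | ant1:(1,4)->W->(1,3)
  grid max=7 at (1,3)
Step 6: ant0:(1,4)->W->(1,3) | ant1:(1,3)->E->(1,4)
  grid max=8 at (1,3)

(1,3) (1,4)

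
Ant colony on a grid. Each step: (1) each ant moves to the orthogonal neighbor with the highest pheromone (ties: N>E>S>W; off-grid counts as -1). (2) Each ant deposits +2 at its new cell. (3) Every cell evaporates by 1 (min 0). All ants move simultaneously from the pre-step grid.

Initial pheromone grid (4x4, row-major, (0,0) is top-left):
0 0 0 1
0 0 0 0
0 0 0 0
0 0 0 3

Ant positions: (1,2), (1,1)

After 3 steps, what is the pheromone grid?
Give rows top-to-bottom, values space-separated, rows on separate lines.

After step 1: ants at (0,2),(0,1)
  0 1 1 0
  0 0 0 0
  0 0 0 0
  0 0 0 2
After step 2: ants at (0,1),(0,2)
  0 2 2 0
  0 0 0 0
  0 0 0 0
  0 0 0 1
After step 3: ants at (0,2),(0,1)
  0 3 3 0
  0 0 0 0
  0 0 0 0
  0 0 0 0

0 3 3 0
0 0 0 0
0 0 0 0
0 0 0 0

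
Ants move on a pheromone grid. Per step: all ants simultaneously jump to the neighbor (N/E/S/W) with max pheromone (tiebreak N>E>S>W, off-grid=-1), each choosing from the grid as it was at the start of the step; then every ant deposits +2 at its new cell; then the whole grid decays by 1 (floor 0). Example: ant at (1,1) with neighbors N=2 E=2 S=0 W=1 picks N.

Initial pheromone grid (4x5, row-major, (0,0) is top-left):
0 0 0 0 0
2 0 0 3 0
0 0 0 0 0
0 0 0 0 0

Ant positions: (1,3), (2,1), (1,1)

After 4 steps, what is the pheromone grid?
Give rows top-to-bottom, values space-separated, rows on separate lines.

After step 1: ants at (0,3),(1,1),(1,0)
  0 0 0 1 0
  3 1 0 2 0
  0 0 0 0 0
  0 0 0 0 0
After step 2: ants at (1,3),(1,0),(1,1)
  0 0 0 0 0
  4 2 0 3 0
  0 0 0 0 0
  0 0 0 0 0
After step 3: ants at (0,3),(1,1),(1,0)
  0 0 0 1 0
  5 3 0 2 0
  0 0 0 0 0
  0 0 0 0 0
After step 4: ants at (1,3),(1,0),(1,1)
  0 0 0 0 0
  6 4 0 3 0
  0 0 0 0 0
  0 0 0 0 0

0 0 0 0 0
6 4 0 3 0
0 0 0 0 0
0 0 0 0 0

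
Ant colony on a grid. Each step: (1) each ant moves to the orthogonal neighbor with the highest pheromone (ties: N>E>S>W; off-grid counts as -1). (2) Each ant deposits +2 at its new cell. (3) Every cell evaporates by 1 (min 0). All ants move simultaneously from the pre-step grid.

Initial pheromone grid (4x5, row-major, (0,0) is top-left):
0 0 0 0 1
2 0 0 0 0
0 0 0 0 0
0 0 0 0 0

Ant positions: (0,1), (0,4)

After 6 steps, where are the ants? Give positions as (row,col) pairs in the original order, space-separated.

Step 1: ant0:(0,1)->E->(0,2) | ant1:(0,4)->S->(1,4)
  grid max=1 at (0,2)
Step 2: ant0:(0,2)->E->(0,3) | ant1:(1,4)->N->(0,4)
  grid max=1 at (0,3)
Step 3: ant0:(0,3)->E->(0,4) | ant1:(0,4)->W->(0,3)
  grid max=2 at (0,3)
Step 4: ant0:(0,4)->W->(0,3) | ant1:(0,3)->E->(0,4)
  grid max=3 at (0,3)
Step 5: ant0:(0,3)->E->(0,4) | ant1:(0,4)->W->(0,3)
  grid max=4 at (0,3)
Step 6: ant0:(0,4)->W->(0,3) | ant1:(0,3)->E->(0,4)
  grid max=5 at (0,3)

(0,3) (0,4)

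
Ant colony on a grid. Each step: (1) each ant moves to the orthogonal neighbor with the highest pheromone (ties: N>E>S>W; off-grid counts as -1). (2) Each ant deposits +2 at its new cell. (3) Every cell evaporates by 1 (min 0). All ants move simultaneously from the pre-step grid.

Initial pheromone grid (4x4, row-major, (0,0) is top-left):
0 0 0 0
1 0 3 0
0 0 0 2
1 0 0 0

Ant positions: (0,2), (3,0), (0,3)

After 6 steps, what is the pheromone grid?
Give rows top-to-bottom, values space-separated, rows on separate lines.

After step 1: ants at (1,2),(2,0),(1,3)
  0 0 0 0
  0 0 4 1
  1 0 0 1
  0 0 0 0
After step 2: ants at (1,3),(1,0),(1,2)
  0 0 0 0
  1 0 5 2
  0 0 0 0
  0 0 0 0
After step 3: ants at (1,2),(0,0),(1,3)
  1 0 0 0
  0 0 6 3
  0 0 0 0
  0 0 0 0
After step 4: ants at (1,3),(0,1),(1,2)
  0 1 0 0
  0 0 7 4
  0 0 0 0
  0 0 0 0
After step 5: ants at (1,2),(0,2),(1,3)
  0 0 1 0
  0 0 8 5
  0 0 0 0
  0 0 0 0
After step 6: ants at (1,3),(1,2),(1,2)
  0 0 0 0
  0 0 11 6
  0 0 0 0
  0 0 0 0

0 0 0 0
0 0 11 6
0 0 0 0
0 0 0 0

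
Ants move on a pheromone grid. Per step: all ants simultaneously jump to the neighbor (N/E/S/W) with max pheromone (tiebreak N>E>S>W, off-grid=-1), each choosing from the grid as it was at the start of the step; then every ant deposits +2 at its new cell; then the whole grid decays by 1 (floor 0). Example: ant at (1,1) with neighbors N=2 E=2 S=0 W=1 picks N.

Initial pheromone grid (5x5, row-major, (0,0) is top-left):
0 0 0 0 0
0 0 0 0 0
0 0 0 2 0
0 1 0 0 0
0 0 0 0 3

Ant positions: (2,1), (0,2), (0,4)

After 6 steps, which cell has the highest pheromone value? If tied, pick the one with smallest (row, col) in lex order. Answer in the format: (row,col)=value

Answer: (0,4)=7

Derivation:
Step 1: ant0:(2,1)->S->(3,1) | ant1:(0,2)->E->(0,3) | ant2:(0,4)->S->(1,4)
  grid max=2 at (3,1)
Step 2: ant0:(3,1)->N->(2,1) | ant1:(0,3)->E->(0,4) | ant2:(1,4)->N->(0,4)
  grid max=3 at (0,4)
Step 3: ant0:(2,1)->S->(3,1) | ant1:(0,4)->S->(1,4) | ant2:(0,4)->S->(1,4)
  grid max=3 at (1,4)
Step 4: ant0:(3,1)->N->(2,1) | ant1:(1,4)->N->(0,4) | ant2:(1,4)->N->(0,4)
  grid max=5 at (0,4)
Step 5: ant0:(2,1)->S->(3,1) | ant1:(0,4)->S->(1,4) | ant2:(0,4)->S->(1,4)
  grid max=5 at (1,4)
Step 6: ant0:(3,1)->N->(2,1) | ant1:(1,4)->N->(0,4) | ant2:(1,4)->N->(0,4)
  grid max=7 at (0,4)
Final grid:
  0 0 0 0 7
  0 0 0 0 4
  0 1 0 0 0
  0 1 0 0 0
  0 0 0 0 0
Max pheromone 7 at (0,4)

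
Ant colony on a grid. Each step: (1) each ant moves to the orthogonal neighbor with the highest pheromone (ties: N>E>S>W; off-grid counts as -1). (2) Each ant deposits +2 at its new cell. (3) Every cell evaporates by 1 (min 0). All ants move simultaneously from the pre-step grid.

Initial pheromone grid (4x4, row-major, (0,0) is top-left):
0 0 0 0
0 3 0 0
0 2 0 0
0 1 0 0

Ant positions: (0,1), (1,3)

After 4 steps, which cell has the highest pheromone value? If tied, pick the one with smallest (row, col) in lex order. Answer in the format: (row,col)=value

Step 1: ant0:(0,1)->S->(1,1) | ant1:(1,3)->N->(0,3)
  grid max=4 at (1,1)
Step 2: ant0:(1,1)->S->(2,1) | ant1:(0,3)->S->(1,3)
  grid max=3 at (1,1)
Step 3: ant0:(2,1)->N->(1,1) | ant1:(1,3)->N->(0,3)
  grid max=4 at (1,1)
Step 4: ant0:(1,1)->S->(2,1) | ant1:(0,3)->S->(1,3)
  grid max=3 at (1,1)
Final grid:
  0 0 0 0
  0 3 0 1
  0 2 0 0
  0 0 0 0
Max pheromone 3 at (1,1)

Answer: (1,1)=3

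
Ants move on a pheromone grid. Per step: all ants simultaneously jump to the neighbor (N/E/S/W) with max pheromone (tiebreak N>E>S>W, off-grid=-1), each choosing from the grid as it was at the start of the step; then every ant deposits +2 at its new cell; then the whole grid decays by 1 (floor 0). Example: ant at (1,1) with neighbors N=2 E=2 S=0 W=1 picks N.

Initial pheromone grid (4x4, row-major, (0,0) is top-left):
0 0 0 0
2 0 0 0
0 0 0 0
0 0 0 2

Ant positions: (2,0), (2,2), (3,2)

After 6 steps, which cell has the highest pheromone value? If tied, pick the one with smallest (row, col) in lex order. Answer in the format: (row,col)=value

Step 1: ant0:(2,0)->N->(1,0) | ant1:(2,2)->N->(1,2) | ant2:(3,2)->E->(3,3)
  grid max=3 at (1,0)
Step 2: ant0:(1,0)->N->(0,0) | ant1:(1,2)->N->(0,2) | ant2:(3,3)->N->(2,3)
  grid max=2 at (1,0)
Step 3: ant0:(0,0)->S->(1,0) | ant1:(0,2)->E->(0,3) | ant2:(2,3)->S->(3,3)
  grid max=3 at (1,0)
Step 4: ant0:(1,0)->N->(0,0) | ant1:(0,3)->S->(1,3) | ant2:(3,3)->N->(2,3)
  grid max=2 at (1,0)
Step 5: ant0:(0,0)->S->(1,0) | ant1:(1,3)->S->(2,3) | ant2:(2,3)->S->(3,3)
  grid max=3 at (1,0)
Step 6: ant0:(1,0)->N->(0,0) | ant1:(2,3)->S->(3,3) | ant2:(3,3)->N->(2,3)
  grid max=4 at (3,3)
Final grid:
  1 0 0 0
  2 0 0 0
  0 0 0 3
  0 0 0 4
Max pheromone 4 at (3,3)

Answer: (3,3)=4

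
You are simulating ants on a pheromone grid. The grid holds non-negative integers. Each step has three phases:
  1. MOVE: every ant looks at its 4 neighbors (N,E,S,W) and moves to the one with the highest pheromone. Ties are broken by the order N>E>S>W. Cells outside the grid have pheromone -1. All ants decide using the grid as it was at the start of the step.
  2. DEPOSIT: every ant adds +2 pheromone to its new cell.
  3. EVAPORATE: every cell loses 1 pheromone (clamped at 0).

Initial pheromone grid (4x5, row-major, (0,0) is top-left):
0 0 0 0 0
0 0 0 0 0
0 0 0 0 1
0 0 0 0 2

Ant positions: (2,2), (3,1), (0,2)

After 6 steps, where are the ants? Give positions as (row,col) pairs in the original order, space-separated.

Step 1: ant0:(2,2)->N->(1,2) | ant1:(3,1)->N->(2,1) | ant2:(0,2)->E->(0,3)
  grid max=1 at (0,3)
Step 2: ant0:(1,2)->N->(0,2) | ant1:(2,1)->N->(1,1) | ant2:(0,3)->E->(0,4)
  grid max=1 at (0,2)
Step 3: ant0:(0,2)->E->(0,3) | ant1:(1,1)->N->(0,1) | ant2:(0,4)->S->(1,4)
  grid max=1 at (0,1)
Step 4: ant0:(0,3)->E->(0,4) | ant1:(0,1)->E->(0,2) | ant2:(1,4)->N->(0,4)
  grid max=3 at (0,4)
Step 5: ant0:(0,4)->S->(1,4) | ant1:(0,2)->E->(0,3) | ant2:(0,4)->S->(1,4)
  grid max=3 at (1,4)
Step 6: ant0:(1,4)->N->(0,4) | ant1:(0,3)->E->(0,4) | ant2:(1,4)->N->(0,4)
  grid max=7 at (0,4)

(0,4) (0,4) (0,4)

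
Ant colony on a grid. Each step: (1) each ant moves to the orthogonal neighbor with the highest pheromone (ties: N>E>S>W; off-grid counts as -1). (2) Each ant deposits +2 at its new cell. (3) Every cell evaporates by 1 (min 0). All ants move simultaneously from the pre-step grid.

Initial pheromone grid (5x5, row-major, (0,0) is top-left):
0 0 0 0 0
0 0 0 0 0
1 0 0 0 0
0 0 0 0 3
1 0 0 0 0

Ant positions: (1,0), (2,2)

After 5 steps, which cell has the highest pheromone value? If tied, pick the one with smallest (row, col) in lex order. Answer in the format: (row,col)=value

Step 1: ant0:(1,0)->S->(2,0) | ant1:(2,2)->N->(1,2)
  grid max=2 at (2,0)
Step 2: ant0:(2,0)->N->(1,0) | ant1:(1,2)->N->(0,2)
  grid max=1 at (0,2)
Step 3: ant0:(1,0)->S->(2,0) | ant1:(0,2)->E->(0,3)
  grid max=2 at (2,0)
Step 4: ant0:(2,0)->N->(1,0) | ant1:(0,3)->E->(0,4)
  grid max=1 at (0,4)
Step 5: ant0:(1,0)->S->(2,0) | ant1:(0,4)->S->(1,4)
  grid max=2 at (2,0)
Final grid:
  0 0 0 0 0
  0 0 0 0 1
  2 0 0 0 0
  0 0 0 0 0
  0 0 0 0 0
Max pheromone 2 at (2,0)

Answer: (2,0)=2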